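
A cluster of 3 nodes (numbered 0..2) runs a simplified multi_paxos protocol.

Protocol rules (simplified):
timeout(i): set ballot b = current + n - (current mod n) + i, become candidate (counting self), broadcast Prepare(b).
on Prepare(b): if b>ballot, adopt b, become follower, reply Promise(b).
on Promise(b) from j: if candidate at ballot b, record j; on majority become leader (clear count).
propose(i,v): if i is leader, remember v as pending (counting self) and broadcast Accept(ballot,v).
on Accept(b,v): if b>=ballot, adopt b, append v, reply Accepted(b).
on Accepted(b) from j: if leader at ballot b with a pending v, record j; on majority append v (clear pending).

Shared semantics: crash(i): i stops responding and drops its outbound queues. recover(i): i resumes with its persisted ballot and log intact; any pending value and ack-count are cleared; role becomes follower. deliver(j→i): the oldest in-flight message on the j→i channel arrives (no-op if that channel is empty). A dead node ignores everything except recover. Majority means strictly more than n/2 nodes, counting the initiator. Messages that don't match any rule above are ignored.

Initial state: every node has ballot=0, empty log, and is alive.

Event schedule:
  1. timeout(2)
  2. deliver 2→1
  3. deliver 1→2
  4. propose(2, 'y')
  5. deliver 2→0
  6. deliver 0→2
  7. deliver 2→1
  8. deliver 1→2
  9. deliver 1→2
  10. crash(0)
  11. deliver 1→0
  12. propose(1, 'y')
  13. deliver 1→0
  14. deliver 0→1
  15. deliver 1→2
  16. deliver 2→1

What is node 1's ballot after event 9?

5

after 1 — timeout(2): n2:cand/b5/[-]
after 2 — deliver 2→1: n1:foll/b5/[-]
after 3 — deliver 1→2: n2:lead/b5/[-]
after 4 — propose(2,'y'): ·
after 5 — deliver 2→0: n0:foll/b5/[-]
after 6 — deliver 0→2: ·
after 7 — deliver 2→1: n1:foll/b5/[y]
after 8 — deliver 1→2: n2:lead/b5/[y]
after 9 — deliver 1→2: ·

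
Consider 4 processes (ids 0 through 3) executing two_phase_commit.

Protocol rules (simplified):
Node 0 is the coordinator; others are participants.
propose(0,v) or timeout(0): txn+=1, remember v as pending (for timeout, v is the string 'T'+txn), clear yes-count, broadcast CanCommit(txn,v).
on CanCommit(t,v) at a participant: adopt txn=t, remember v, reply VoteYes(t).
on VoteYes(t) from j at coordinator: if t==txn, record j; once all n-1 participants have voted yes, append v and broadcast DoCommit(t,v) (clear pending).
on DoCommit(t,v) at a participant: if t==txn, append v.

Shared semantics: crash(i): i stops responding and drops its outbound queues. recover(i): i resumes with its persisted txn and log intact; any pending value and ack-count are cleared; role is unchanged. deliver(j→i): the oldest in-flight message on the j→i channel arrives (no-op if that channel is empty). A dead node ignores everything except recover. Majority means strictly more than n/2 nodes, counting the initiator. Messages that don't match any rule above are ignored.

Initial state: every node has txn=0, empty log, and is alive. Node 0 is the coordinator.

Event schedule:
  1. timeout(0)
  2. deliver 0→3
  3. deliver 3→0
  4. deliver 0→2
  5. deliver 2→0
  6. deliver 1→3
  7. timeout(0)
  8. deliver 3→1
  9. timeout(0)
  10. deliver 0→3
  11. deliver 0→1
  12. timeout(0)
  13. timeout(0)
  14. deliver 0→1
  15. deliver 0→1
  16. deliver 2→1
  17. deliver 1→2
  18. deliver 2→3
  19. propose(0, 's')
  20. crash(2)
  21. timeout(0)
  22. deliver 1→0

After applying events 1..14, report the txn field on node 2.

e1 timeout(0): 0[coor,t=1,-]
e2 deliver 0→3: 3[part,t=1,-]
e3 deliver 3→0: ·
e4 deliver 0→2: 2[part,t=1,-]
e5 deliver 2→0: ·
e6 deliver 1→3: ·
e7 timeout(0): 0[coor,t=2,-]
e8 deliver 3→1: ·
e9 timeout(0): 0[coor,t=3,-]
e10 deliver 0→3: 3[part,t=2,-]
e11 deliver 0→1: 1[part,t=1,-]
e12 timeout(0): 0[coor,t=4,-]
e13 timeout(0): 0[coor,t=5,-]
e14 deliver 0→1: 1[part,t=2,-]

1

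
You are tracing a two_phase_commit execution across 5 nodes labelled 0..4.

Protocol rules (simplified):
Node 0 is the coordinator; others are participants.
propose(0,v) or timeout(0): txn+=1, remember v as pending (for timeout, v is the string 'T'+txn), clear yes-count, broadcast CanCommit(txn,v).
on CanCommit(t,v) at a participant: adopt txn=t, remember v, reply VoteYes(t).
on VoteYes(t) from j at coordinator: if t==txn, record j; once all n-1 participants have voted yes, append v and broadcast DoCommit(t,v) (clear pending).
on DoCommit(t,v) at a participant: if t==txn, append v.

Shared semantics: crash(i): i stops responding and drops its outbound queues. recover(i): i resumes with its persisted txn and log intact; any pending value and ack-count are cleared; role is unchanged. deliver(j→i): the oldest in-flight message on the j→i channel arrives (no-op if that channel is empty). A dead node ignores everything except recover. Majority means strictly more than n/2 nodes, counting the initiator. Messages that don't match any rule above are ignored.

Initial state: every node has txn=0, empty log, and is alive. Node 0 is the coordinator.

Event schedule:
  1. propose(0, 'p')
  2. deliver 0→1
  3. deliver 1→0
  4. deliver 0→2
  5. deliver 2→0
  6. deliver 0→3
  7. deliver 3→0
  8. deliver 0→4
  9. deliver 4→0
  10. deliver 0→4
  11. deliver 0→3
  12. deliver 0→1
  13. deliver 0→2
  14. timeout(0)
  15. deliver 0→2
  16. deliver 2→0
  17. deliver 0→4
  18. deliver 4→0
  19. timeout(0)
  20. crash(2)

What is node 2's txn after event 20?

2

[1] propose(0,'p') → N0(coor t1 [-])
[2] deliver 0→1 → N1(part t1 [-])
[3] deliver 1→0 → ∅
[4] deliver 0→2 → N2(part t1 [-])
[5] deliver 2→0 → ∅
[6] deliver 0→3 → N3(part t1 [-])
[7] deliver 3→0 → ∅
[8] deliver 0→4 → N4(part t1 [-])
[9] deliver 4→0 → N0(coor t1 [p])
[10] deliver 0→4 → N4(part t1 [p])
[11] deliver 0→3 → N3(part t1 [p])
[12] deliver 0→1 → N1(part t1 [p])
[13] deliver 0→2 → N2(part t1 [p])
[14] timeout(0) → N0(coor t2 [p])
[15] deliver 0→2 → N2(part t2 [p])
[16] deliver 2→0 → ∅
[17] deliver 0→4 → N4(part t2 [p])
[18] deliver 4→0 → ∅
[19] timeout(0) → N0(coor t3 [p])
[20] crash(2) → N2(✗part t2 [p])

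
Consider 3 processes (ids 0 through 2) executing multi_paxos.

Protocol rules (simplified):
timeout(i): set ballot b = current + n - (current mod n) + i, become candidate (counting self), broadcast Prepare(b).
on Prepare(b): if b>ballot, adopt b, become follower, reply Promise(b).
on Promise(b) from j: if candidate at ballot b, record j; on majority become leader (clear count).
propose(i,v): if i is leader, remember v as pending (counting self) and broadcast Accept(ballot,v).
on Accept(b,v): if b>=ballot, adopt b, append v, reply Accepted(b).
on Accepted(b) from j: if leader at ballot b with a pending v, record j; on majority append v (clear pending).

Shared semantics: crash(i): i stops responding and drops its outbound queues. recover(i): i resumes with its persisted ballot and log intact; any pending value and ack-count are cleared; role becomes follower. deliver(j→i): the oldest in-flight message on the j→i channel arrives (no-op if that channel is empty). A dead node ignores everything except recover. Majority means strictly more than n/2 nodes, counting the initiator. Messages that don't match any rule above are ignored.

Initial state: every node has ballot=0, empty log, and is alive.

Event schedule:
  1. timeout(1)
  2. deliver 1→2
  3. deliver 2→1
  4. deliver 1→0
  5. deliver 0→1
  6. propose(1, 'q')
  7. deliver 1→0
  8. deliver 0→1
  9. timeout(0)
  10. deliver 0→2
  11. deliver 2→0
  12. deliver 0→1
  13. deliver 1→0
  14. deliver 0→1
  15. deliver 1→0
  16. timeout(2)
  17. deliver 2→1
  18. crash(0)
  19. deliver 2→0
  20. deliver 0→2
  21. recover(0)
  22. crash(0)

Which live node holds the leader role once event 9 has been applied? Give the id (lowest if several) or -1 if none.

step 1 timeout(1): 1={cand,b=4,log=-}
step 2 deliver 1→2: 2={foll,b=4,log=-}
step 3 deliver 2→1: 1={lead,b=4,log=-}
step 4 deliver 1→0: 0={foll,b=4,log=-}
step 5 deliver 0→1: —
step 6 propose(1,'q'): —
step 7 deliver 1→0: 0={foll,b=4,log=q}
step 8 deliver 0→1: 1={lead,b=4,log=q}
step 9 timeout(0): 0={cand,b=6,log=q}

1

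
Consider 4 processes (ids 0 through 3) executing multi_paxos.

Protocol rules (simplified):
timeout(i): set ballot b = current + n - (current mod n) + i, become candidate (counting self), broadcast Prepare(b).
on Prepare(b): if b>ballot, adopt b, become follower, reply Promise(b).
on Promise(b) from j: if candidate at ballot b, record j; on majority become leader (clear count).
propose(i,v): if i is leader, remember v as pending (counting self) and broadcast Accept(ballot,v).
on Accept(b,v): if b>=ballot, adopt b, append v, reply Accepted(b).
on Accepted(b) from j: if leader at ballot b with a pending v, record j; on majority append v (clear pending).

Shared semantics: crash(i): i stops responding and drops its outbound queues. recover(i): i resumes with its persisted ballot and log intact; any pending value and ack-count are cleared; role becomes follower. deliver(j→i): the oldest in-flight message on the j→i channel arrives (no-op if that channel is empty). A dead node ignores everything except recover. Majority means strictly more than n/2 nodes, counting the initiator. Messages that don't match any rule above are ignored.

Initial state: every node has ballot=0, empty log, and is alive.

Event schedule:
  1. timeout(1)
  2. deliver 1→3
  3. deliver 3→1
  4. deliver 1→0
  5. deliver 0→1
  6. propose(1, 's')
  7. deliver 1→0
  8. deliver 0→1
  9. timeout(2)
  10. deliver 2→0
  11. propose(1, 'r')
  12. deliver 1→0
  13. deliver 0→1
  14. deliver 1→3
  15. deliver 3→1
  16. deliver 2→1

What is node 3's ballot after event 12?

after 1 — timeout(1): n1:cand/b5/[-]
after 2 — deliver 1→3: n3:foll/b5/[-]
after 3 — deliver 3→1: ·
after 4 — deliver 1→0: n0:foll/b5/[-]
after 5 — deliver 0→1: n1:lead/b5/[-]
after 6 — propose(1,'s'): ·
after 7 — deliver 1→0: n0:foll/b5/[s]
after 8 — deliver 0→1: ·
after 9 — timeout(2): n2:cand/b6/[-]
after 10 — deliver 2→0: n0:foll/b6/[s]
after 11 — propose(1,'r'): ·
after 12 — deliver 1→0: ·

5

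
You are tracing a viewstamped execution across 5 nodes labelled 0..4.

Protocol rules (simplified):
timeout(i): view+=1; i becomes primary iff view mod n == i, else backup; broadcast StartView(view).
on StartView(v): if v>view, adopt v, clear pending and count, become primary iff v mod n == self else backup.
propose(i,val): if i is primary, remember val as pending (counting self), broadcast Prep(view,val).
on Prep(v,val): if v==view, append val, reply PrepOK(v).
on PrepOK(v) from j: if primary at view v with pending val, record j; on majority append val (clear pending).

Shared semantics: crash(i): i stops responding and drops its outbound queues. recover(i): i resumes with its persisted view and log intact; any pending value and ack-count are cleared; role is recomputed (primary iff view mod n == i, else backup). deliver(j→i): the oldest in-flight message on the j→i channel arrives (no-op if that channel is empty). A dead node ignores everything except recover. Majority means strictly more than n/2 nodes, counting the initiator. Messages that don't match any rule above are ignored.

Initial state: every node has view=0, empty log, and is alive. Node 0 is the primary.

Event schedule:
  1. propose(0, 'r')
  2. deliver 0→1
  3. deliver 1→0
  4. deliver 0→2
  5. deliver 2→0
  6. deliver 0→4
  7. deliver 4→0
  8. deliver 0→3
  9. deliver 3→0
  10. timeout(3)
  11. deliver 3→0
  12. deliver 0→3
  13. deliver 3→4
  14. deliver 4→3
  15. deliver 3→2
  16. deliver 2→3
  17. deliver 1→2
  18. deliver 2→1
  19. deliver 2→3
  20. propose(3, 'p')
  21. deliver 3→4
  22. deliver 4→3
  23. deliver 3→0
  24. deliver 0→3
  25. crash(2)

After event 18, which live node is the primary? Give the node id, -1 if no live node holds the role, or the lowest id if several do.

-1

1. propose(0,'r'):  nop
2. deliver 0→1:  <1:back v0 r>
3. deliver 1→0:  nop
4. deliver 0→2:  <2:back v0 r>
5. deliver 2→0:  <0:prim v0 r>
6. deliver 0→4:  <4:back v0 r>
7. deliver 4→0:  nop
8. deliver 0→3:  <3:back v0 r>
9. deliver 3→0:  nop
10. timeout(3):  <3:back v1 r>
11. deliver 3→0:  <0:back v1 r>
12. deliver 0→3:  nop
13. deliver 3→4:  <4:back v1 r>
14. deliver 4→3:  nop
15. deliver 3→2:  <2:back v1 r>
16. deliver 2→3:  nop
17. deliver 1→2:  nop
18. deliver 2→1:  nop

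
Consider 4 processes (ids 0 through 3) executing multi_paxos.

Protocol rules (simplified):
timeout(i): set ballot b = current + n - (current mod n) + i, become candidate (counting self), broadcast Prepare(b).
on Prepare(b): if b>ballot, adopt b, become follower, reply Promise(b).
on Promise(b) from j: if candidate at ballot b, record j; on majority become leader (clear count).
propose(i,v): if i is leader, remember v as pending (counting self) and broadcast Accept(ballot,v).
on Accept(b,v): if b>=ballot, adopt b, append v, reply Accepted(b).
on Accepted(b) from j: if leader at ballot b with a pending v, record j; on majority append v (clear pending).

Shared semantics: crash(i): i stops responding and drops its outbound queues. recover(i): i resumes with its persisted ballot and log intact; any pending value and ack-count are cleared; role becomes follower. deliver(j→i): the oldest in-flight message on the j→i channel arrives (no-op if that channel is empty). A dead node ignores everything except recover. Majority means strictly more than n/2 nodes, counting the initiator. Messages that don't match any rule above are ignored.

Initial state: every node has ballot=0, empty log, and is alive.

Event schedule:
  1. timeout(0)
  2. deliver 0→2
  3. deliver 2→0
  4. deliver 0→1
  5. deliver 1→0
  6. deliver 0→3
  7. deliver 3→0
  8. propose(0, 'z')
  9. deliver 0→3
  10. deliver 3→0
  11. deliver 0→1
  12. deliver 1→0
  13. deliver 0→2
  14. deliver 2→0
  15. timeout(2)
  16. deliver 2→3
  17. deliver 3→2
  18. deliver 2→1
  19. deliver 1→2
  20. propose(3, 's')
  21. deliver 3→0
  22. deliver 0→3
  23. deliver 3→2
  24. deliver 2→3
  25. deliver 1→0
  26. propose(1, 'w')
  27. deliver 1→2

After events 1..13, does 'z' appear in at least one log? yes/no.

step 1 timeout(0): 0={cand,b=4,log=-}
step 2 deliver 0→2: 2={foll,b=4,log=-}
step 3 deliver 2→0: —
step 4 deliver 0→1: 1={foll,b=4,log=-}
step 5 deliver 1→0: 0={lead,b=4,log=-}
step 6 deliver 0→3: 3={foll,b=4,log=-}
step 7 deliver 3→0: —
step 8 propose(0,'z'): —
step 9 deliver 0→3: 3={foll,b=4,log=z}
step 10 deliver 3→0: —
step 11 deliver 0→1: 1={foll,b=4,log=z}
step 12 deliver 1→0: 0={lead,b=4,log=z}
step 13 deliver 0→2: 2={foll,b=4,log=z}

yes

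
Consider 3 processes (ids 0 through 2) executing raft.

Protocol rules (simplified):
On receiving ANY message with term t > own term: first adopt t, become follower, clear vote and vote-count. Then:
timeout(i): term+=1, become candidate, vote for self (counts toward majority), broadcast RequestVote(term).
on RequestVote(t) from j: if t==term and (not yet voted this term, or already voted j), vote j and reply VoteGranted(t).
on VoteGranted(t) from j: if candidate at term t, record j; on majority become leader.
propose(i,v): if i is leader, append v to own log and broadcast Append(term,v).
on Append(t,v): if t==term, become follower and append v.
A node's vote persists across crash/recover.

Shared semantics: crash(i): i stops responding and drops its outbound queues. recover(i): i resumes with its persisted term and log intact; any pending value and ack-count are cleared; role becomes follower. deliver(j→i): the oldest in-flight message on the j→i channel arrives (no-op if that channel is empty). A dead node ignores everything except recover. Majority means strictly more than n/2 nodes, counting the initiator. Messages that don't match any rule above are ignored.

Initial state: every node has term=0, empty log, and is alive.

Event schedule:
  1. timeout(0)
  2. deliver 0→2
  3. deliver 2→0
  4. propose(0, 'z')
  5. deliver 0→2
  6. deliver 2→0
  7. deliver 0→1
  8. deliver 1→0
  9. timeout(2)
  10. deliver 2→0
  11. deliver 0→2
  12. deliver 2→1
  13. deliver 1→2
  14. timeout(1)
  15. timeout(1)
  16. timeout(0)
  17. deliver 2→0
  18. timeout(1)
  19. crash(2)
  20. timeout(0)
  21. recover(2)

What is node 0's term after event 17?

3

1. timeout(0):  <0:cand t1 ->
2. deliver 0→2:  <2:foll t1 ->
3. deliver 2→0:  <0:lead t1 ->
4. propose(0,'z'):  <0:lead t1 z>
5. deliver 0→2:  <2:foll t1 z>
6. deliver 2→0:  nop
7. deliver 0→1:  <1:foll t1 ->
8. deliver 1→0:  nop
9. timeout(2):  <2:cand t2 z>
10. deliver 2→0:  <0:foll t2 z>
11. deliver 0→2:  <2:lead t2 z>
12. deliver 2→1:  <1:foll t2 ->
13. deliver 1→2:  nop
14. timeout(1):  <1:cand t3 ->
15. timeout(1):  <1:cand t4 ->
16. timeout(0):  <0:cand t3 z>
17. deliver 2→0:  nop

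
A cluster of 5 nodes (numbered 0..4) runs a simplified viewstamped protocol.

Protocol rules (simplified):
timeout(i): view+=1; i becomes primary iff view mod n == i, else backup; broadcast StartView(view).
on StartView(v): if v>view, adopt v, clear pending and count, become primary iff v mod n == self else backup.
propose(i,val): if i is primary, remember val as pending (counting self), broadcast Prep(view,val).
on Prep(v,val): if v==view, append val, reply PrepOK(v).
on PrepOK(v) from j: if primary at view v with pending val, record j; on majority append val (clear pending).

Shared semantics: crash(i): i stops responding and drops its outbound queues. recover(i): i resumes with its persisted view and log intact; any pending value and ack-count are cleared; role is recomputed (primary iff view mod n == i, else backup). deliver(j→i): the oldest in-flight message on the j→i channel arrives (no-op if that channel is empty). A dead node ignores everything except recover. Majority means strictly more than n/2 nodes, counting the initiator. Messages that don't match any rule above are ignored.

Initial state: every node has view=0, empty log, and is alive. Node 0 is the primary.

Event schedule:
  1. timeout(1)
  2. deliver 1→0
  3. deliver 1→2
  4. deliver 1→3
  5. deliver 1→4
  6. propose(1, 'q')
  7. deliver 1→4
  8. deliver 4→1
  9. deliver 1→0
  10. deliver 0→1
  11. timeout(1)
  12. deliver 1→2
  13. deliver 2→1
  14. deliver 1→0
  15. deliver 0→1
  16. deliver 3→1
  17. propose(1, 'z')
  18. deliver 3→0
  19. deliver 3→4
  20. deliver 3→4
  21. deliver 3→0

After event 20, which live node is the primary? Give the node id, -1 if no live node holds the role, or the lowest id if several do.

[1] timeout(1) → N1(prim v1 [-])
[2] deliver 1→0 → N0(back v1 [-])
[3] deliver 1→2 → N2(back v1 [-])
[4] deliver 1→3 → N3(back v1 [-])
[5] deliver 1→4 → N4(back v1 [-])
[6] propose(1,'q') → ∅
[7] deliver 1→4 → N4(back v1 [q])
[8] deliver 4→1 → ∅
[9] deliver 1→0 → N0(back v1 [q])
[10] deliver 0→1 → N1(prim v1 [q])
[11] timeout(1) → N1(back v2 [q])
[12] deliver 1→2 → N2(back v1 [q])
[13] deliver 2→1 → ∅
[14] deliver 1→0 → N0(back v2 [q])
[15] deliver 0→1 → ∅
[16] deliver 3→1 → ∅
[17] propose(1,'z') → ∅
[18] deliver 3→0 → ∅
[19] deliver 3→4 → ∅
[20] deliver 3→4 → ∅

-1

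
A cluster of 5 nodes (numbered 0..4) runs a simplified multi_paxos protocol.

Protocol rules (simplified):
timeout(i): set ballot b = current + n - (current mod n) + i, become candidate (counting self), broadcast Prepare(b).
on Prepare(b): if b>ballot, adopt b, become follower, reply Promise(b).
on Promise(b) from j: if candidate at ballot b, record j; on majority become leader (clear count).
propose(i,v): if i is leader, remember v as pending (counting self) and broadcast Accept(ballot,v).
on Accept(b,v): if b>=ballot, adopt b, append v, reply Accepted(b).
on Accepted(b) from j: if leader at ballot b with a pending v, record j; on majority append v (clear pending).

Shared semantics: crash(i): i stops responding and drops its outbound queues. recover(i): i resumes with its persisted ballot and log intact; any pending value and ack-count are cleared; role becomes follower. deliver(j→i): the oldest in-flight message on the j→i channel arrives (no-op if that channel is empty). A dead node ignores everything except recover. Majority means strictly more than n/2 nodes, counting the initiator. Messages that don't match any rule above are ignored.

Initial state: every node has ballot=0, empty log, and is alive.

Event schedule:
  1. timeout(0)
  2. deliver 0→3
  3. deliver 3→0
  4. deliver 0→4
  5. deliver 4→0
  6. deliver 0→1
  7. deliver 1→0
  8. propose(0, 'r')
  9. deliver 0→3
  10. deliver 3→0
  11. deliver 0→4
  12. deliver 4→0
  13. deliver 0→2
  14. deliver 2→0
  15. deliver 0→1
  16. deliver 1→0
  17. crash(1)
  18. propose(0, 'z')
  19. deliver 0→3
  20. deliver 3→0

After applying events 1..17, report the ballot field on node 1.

1. timeout(0):  <0:cand b5 ->
2. deliver 0→3:  <3:foll b5 ->
3. deliver 3→0:  nop
4. deliver 0→4:  <4:foll b5 ->
5. deliver 4→0:  <0:lead b5 ->
6. deliver 0→1:  <1:foll b5 ->
7. deliver 1→0:  nop
8. propose(0,'r'):  nop
9. deliver 0→3:  <3:foll b5 r>
10. deliver 3→0:  nop
11. deliver 0→4:  <4:foll b5 r>
12. deliver 4→0:  <0:lead b5 r>
13. deliver 0→2:  <2:foll b5 ->
14. deliver 2→0:  nop
15. deliver 0→1:  <1:foll b5 r>
16. deliver 1→0:  nop
17. crash(1):  <1:✗foll b5 r>

5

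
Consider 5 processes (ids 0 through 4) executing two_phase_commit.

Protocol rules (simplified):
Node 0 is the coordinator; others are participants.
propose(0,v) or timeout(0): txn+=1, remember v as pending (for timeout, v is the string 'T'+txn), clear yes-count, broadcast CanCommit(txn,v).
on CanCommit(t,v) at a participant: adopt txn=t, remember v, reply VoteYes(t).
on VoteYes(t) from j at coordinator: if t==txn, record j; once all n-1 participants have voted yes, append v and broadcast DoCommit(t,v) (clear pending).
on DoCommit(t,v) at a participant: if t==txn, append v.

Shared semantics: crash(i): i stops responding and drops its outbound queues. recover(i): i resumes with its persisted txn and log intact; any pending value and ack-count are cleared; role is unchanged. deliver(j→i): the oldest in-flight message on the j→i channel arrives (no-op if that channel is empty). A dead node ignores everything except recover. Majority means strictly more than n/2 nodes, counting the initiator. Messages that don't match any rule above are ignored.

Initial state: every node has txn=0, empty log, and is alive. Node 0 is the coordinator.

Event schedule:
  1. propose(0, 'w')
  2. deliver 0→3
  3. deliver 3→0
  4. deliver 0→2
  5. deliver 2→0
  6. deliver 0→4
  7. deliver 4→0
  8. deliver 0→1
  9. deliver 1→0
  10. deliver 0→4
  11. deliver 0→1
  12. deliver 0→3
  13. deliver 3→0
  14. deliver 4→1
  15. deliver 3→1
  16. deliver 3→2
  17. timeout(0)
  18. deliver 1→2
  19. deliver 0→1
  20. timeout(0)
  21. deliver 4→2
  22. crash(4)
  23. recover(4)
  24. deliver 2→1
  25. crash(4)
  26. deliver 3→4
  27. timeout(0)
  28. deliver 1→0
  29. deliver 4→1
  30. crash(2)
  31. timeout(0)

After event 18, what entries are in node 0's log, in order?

step 1 propose(0,'w'): 0={coor,t=1,log=-}
step 2 deliver 0→3: 3={part,t=1,log=-}
step 3 deliver 3→0: —
step 4 deliver 0→2: 2={part,t=1,log=-}
step 5 deliver 2→0: —
step 6 deliver 0→4: 4={part,t=1,log=-}
step 7 deliver 4→0: —
step 8 deliver 0→1: 1={part,t=1,log=-}
step 9 deliver 1→0: 0={coor,t=1,log=w}
step 10 deliver 0→4: 4={part,t=1,log=w}
step 11 deliver 0→1: 1={part,t=1,log=w}
step 12 deliver 0→3: 3={part,t=1,log=w}
step 13 deliver 3→0: —
step 14 deliver 4→1: —
step 15 deliver 3→1: —
step 16 deliver 3→2: —
step 17 timeout(0): 0={coor,t=2,log=w}
step 18 deliver 1→2: —

w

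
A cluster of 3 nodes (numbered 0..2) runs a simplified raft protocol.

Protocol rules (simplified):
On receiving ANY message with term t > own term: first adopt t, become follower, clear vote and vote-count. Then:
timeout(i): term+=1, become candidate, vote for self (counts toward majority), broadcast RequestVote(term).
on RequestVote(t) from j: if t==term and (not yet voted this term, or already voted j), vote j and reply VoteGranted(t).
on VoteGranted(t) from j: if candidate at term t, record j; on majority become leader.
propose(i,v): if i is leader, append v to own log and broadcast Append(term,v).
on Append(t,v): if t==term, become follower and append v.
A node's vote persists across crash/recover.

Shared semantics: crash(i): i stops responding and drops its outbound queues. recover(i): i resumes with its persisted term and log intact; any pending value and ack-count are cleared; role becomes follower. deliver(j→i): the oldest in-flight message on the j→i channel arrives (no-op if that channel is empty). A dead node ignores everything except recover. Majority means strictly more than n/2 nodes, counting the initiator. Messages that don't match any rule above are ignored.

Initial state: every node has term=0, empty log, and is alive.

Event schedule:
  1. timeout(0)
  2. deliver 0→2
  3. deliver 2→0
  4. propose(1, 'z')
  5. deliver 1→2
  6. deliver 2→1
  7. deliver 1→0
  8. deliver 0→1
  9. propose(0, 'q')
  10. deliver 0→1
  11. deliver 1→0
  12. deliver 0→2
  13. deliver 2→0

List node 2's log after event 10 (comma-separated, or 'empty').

e1 timeout(0): 0[cand,t=1,-]
e2 deliver 0→2: 2[foll,t=1,-]
e3 deliver 2→0: 0[lead,t=1,-]
e4 propose(1,'z'): ·
e5 deliver 1→2: ·
e6 deliver 2→1: ·
e7 deliver 1→0: ·
e8 deliver 0→1: 1[foll,t=1,-]
e9 propose(0,'q'): 0[lead,t=1,q]
e10 deliver 0→1: 1[foll,t=1,q]

empty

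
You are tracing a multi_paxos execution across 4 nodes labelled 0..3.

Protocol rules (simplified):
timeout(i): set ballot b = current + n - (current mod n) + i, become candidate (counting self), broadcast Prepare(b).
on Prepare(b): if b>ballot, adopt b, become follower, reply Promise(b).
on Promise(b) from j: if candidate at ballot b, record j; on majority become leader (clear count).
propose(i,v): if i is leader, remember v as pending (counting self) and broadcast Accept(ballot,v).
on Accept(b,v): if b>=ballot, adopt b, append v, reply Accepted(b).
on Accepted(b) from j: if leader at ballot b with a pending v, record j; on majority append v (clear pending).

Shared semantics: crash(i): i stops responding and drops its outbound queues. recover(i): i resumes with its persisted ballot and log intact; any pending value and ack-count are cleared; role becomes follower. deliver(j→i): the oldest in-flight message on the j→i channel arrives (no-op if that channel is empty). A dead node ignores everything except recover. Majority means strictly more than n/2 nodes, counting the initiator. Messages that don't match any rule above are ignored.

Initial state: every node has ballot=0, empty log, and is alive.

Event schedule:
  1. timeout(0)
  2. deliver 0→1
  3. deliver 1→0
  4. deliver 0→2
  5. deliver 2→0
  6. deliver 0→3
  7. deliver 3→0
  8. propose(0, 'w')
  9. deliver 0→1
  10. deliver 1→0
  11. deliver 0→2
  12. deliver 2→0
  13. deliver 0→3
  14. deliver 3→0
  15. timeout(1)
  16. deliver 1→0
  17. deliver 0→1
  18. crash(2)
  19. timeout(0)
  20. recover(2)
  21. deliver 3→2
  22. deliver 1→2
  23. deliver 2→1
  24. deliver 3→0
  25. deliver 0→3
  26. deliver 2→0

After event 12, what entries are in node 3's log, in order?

empty

1. timeout(0):  <0:cand b4 ->
2. deliver 0→1:  <1:foll b4 ->
3. deliver 1→0:  nop
4. deliver 0→2:  <2:foll b4 ->
5. deliver 2→0:  <0:lead b4 ->
6. deliver 0→3:  <3:foll b4 ->
7. deliver 3→0:  nop
8. propose(0,'w'):  nop
9. deliver 0→1:  <1:foll b4 w>
10. deliver 1→0:  nop
11. deliver 0→2:  <2:foll b4 w>
12. deliver 2→0:  <0:lead b4 w>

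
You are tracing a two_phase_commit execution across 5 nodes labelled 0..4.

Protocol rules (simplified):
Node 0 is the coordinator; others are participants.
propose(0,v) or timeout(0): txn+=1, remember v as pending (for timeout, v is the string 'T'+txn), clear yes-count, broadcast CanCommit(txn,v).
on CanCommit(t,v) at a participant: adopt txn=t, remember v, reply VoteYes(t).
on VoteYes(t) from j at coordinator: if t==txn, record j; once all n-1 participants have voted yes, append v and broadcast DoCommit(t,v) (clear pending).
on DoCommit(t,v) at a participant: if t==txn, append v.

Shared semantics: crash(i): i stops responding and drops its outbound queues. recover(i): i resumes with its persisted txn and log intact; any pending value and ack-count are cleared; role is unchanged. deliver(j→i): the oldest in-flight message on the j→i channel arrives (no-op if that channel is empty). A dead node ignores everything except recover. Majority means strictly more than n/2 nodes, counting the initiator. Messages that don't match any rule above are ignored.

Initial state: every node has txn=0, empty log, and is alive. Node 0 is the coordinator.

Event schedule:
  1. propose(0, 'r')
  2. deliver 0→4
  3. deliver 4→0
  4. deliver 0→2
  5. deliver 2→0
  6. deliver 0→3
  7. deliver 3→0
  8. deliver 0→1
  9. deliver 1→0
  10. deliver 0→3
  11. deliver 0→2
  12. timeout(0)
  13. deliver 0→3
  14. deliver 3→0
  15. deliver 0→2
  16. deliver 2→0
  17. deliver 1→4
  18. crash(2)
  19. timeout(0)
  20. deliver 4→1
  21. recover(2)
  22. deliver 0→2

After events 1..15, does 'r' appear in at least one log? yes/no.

e1 propose(0,'r'): 0[coor,t=1,-]
e2 deliver 0→4: 4[part,t=1,-]
e3 deliver 4→0: ·
e4 deliver 0→2: 2[part,t=1,-]
e5 deliver 2→0: ·
e6 deliver 0→3: 3[part,t=1,-]
e7 deliver 3→0: ·
e8 deliver 0→1: 1[part,t=1,-]
e9 deliver 1→0: 0[coor,t=1,r]
e10 deliver 0→3: 3[part,t=1,r]
e11 deliver 0→2: 2[part,t=1,r]
e12 timeout(0): 0[coor,t=2,r]
e13 deliver 0→3: 3[part,t=2,r]
e14 deliver 3→0: ·
e15 deliver 0→2: 2[part,t=2,r]

yes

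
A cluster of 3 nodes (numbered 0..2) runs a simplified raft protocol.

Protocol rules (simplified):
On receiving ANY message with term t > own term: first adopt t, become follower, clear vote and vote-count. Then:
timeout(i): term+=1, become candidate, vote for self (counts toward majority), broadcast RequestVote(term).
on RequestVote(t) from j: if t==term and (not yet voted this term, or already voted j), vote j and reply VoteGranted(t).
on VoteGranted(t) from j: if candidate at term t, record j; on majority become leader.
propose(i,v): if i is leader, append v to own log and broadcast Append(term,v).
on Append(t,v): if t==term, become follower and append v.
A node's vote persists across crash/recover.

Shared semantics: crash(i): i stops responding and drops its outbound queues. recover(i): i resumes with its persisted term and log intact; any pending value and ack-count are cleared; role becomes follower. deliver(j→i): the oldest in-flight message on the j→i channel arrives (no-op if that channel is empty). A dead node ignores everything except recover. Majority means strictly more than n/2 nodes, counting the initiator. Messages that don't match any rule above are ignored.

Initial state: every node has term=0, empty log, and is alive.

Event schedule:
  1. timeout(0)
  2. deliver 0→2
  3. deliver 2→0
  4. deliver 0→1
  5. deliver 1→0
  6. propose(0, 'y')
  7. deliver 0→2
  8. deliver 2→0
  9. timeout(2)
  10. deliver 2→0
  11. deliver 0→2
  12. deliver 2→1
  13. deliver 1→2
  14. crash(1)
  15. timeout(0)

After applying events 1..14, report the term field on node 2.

[1] timeout(0) → N0(cand t1 [-])
[2] deliver 0→2 → N2(foll t1 [-])
[3] deliver 2→0 → N0(lead t1 [-])
[4] deliver 0→1 → N1(foll t1 [-])
[5] deliver 1→0 → ∅
[6] propose(0,'y') → N0(lead t1 [y])
[7] deliver 0→2 → N2(foll t1 [y])
[8] deliver 2→0 → ∅
[9] timeout(2) → N2(cand t2 [y])
[10] deliver 2→0 → N0(foll t2 [y])
[11] deliver 0→2 → N2(lead t2 [y])
[12] deliver 2→1 → N1(foll t2 [-])
[13] deliver 1→2 → ∅
[14] crash(1) → N1(✗foll t2 [-])

2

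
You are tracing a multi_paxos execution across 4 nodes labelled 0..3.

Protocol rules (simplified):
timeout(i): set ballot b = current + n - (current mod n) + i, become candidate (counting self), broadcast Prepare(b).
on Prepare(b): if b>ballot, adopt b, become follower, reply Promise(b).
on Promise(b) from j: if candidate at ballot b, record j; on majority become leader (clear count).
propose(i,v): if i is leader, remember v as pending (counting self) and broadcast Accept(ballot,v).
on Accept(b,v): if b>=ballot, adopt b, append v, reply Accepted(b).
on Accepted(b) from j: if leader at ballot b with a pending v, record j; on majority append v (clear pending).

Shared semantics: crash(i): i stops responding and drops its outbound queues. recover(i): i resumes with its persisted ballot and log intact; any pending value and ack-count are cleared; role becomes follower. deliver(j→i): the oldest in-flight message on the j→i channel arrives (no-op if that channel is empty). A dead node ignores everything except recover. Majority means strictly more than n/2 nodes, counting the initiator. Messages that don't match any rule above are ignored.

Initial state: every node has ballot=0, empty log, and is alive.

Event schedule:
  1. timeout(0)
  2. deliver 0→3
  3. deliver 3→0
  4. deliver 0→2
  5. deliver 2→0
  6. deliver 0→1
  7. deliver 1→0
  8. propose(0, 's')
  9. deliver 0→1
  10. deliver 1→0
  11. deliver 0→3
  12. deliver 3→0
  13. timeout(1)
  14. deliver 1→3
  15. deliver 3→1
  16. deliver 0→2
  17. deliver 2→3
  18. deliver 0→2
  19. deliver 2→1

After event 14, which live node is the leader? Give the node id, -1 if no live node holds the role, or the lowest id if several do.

step 1 timeout(0): 0={cand,b=4,log=-}
step 2 deliver 0→3: 3={foll,b=4,log=-}
step 3 deliver 3→0: —
step 4 deliver 0→2: 2={foll,b=4,log=-}
step 5 deliver 2→0: 0={lead,b=4,log=-}
step 6 deliver 0→1: 1={foll,b=4,log=-}
step 7 deliver 1→0: —
step 8 propose(0,'s'): —
step 9 deliver 0→1: 1={foll,b=4,log=s}
step 10 deliver 1→0: —
step 11 deliver 0→3: 3={foll,b=4,log=s}
step 12 deliver 3→0: 0={lead,b=4,log=s}
step 13 timeout(1): 1={cand,b=9,log=s}
step 14 deliver 1→3: 3={foll,b=9,log=s}

0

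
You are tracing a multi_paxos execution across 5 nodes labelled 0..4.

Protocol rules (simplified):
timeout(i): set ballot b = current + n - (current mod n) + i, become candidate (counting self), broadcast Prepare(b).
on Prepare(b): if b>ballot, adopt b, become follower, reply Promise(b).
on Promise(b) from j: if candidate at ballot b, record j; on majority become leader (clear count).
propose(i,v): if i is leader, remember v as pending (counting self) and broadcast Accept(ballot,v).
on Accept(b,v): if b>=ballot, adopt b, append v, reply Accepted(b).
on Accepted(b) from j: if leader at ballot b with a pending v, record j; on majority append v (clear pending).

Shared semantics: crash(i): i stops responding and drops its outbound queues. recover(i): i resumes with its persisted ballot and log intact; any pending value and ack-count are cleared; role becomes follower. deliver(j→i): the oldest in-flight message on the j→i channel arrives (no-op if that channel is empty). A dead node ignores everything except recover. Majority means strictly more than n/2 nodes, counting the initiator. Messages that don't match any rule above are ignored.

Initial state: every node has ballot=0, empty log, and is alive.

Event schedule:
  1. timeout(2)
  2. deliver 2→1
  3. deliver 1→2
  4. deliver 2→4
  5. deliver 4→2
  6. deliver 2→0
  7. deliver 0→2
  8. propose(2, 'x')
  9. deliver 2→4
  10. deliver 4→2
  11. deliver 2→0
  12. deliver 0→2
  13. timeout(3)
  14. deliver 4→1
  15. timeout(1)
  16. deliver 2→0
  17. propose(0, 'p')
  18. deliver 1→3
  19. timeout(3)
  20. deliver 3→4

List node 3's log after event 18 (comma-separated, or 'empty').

empty

[1] timeout(2) → N2(cand b7 [-])
[2] deliver 2→1 → N1(foll b7 [-])
[3] deliver 1→2 → ∅
[4] deliver 2→4 → N4(foll b7 [-])
[5] deliver 4→2 → N2(lead b7 [-])
[6] deliver 2→0 → N0(foll b7 [-])
[7] deliver 0→2 → ∅
[8] propose(2,'x') → ∅
[9] deliver 2→4 → N4(foll b7 [x])
[10] deliver 4→2 → ∅
[11] deliver 2→0 → N0(foll b7 [x])
[12] deliver 0→2 → N2(lead b7 [x])
[13] timeout(3) → N3(cand b8 [-])
[14] deliver 4→1 → ∅
[15] timeout(1) → N1(cand b11 [-])
[16] deliver 2→0 → ∅
[17] propose(0,'p') → ∅
[18] deliver 1→3 → N3(foll b11 [-])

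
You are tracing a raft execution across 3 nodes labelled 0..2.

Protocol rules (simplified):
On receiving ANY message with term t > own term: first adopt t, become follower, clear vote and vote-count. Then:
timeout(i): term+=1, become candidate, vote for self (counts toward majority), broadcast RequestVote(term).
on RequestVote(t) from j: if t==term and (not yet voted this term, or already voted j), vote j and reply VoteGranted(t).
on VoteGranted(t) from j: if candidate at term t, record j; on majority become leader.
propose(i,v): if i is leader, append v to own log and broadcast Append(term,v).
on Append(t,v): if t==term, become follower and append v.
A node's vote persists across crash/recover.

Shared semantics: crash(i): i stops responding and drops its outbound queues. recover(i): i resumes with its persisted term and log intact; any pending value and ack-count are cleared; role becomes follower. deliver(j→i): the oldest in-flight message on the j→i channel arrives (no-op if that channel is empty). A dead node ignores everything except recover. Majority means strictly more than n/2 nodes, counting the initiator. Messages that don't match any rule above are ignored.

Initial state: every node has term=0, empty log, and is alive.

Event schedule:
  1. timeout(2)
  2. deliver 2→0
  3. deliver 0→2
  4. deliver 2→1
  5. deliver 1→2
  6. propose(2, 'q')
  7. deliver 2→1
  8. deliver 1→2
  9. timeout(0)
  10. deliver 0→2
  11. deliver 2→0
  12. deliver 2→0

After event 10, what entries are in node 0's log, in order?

empty

step 1 timeout(2): 2={cand,t=1,log=-}
step 2 deliver 2→0: 0={foll,t=1,log=-}
step 3 deliver 0→2: 2={lead,t=1,log=-}
step 4 deliver 2→1: 1={foll,t=1,log=-}
step 5 deliver 1→2: —
step 6 propose(2,'q'): 2={lead,t=1,log=q}
step 7 deliver 2→1: 1={foll,t=1,log=q}
step 8 deliver 1→2: —
step 9 timeout(0): 0={cand,t=2,log=-}
step 10 deliver 0→2: 2={foll,t=2,log=q}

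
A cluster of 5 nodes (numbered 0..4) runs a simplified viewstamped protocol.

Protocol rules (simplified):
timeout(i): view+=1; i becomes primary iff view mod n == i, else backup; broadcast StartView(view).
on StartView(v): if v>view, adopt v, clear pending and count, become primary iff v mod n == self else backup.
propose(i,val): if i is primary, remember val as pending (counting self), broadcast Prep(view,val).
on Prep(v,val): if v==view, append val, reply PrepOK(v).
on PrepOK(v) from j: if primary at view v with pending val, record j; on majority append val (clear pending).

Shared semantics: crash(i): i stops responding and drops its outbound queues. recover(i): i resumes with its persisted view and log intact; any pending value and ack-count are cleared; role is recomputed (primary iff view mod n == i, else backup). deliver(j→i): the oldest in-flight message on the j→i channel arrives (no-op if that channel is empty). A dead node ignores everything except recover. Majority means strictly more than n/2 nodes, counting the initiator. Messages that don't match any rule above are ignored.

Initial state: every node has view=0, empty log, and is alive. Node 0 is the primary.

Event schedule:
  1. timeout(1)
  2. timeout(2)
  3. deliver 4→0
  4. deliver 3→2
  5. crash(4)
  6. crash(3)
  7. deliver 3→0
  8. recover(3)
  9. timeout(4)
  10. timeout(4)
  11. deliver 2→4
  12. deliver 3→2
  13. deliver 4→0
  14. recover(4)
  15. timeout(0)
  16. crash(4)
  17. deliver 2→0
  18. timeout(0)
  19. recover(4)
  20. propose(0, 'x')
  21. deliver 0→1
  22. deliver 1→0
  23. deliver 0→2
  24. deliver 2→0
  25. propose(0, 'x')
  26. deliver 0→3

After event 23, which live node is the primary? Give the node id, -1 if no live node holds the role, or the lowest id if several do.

1. timeout(1):  <1:prim v1 ->
2. timeout(2):  <2:back v1 ->
3. deliver 4→0:  nop
4. deliver 3→2:  nop
5. crash(4):  <4:✗back v0 ->
6. crash(3):  <3:✗back v0 ->
7. deliver 3→0:  nop
8. recover(3):  <3:back v0 ->
9. timeout(4):  nop
10. timeout(4):  nop
11. deliver 2→4:  nop
12. deliver 3→2:  nop
13. deliver 4→0:  nop
14. recover(4):  <4:back v0 ->
15. timeout(0):  <0:back v1 ->
16. crash(4):  <4:✗back v0 ->
17. deliver 2→0:  nop
18. timeout(0):  <0:back v2 ->
19. recover(4):  <4:back v0 ->
20. propose(0,'x'):  nop
21. deliver 0→1:  nop
22. deliver 1→0:  nop
23. deliver 0→2:  nop

1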